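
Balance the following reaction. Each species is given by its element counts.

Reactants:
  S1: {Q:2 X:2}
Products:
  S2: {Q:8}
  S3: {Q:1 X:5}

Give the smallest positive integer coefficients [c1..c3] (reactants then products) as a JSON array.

Q: 5·2 = 10 | 1·8+2·1 = 10
X: 5·2 = 10 | 1·0+2·5 = 10
gcd(5,1,2) = 1

Coefficients: [5, 1, 2]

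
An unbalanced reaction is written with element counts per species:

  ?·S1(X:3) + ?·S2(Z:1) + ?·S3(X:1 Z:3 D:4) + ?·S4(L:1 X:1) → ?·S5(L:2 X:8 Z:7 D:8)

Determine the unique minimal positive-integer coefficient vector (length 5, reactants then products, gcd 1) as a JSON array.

L: 4·0+3·0+6·0+6·1 = 6 | 3·2 = 6
X: 4·3+3·0+6·1+6·1 = 24 | 3·8 = 24
Z: 4·0+3·1+6·3+6·0 = 21 | 3·7 = 21
D: 4·0+3·0+6·4+6·0 = 24 | 3·8 = 24
gcd(4,3,6,6,3) = 1

Coefficients: [4, 3, 6, 6, 3]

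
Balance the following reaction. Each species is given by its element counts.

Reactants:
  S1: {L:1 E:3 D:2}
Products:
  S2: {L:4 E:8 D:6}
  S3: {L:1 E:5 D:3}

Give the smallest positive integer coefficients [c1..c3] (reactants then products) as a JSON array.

L: 6·1 = 6 | 1·4+2·1 = 6
E: 6·3 = 18 | 1·8+2·5 = 18
D: 6·2 = 12 | 1·6+2·3 = 12
gcd(6,1,2) = 1

Coefficients: [6, 1, 2]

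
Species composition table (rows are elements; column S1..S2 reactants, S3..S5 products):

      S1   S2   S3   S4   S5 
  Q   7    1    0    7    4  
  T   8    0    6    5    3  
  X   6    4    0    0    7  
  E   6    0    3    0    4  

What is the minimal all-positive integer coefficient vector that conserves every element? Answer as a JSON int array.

Q: 5·7+3·1 = 38 | 2·0+2·7+6·4 = 38
T: 5·8+3·0 = 40 | 2·6+2·5+6·3 = 40
X: 5·6+3·4 = 42 | 2·0+2·0+6·7 = 42
E: 5·6+3·0 = 30 | 2·3+2·0+6·4 = 30
gcd(5,3,2,2,6) = 1

Coefficients: [5, 3, 2, 2, 6]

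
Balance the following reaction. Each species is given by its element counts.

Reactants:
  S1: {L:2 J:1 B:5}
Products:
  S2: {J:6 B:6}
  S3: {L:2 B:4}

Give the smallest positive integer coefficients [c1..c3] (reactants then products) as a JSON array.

L: 6·2 = 12 | 1·0+6·2 = 12
J: 6·1 = 6 | 1·6+6·0 = 6
B: 6·5 = 30 | 1·6+6·4 = 30
gcd(6,1,6) = 1

Coefficients: [6, 1, 6]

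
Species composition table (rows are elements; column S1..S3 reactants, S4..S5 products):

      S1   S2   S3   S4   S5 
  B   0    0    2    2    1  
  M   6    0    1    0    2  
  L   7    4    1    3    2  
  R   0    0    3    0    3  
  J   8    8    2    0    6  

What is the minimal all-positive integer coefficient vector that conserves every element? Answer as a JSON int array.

Coefficients: [1, 2, 6, 3, 6]

B: 1·0+2·0+6·2 = 12 | 3·2+6·1 = 12
M: 1·6+2·0+6·1 = 12 | 3·0+6·2 = 12
L: 1·7+2·4+6·1 = 21 | 3·3+6·2 = 21
R: 1·0+2·0+6·3 = 18 | 3·0+6·3 = 18
J: 1·8+2·8+6·2 = 36 | 3·0+6·6 = 36
gcd(1,2,6,3,6) = 1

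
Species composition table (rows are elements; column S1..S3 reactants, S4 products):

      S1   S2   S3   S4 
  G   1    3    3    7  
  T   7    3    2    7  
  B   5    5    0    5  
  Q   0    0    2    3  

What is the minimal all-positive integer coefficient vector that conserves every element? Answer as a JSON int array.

Coefficients: [1, 3, 6, 4]

G: 1·1+3·3+6·3 = 28 | 4·7 = 28
T: 1·7+3·3+6·2 = 28 | 4·7 = 28
B: 1·5+3·5+6·0 = 20 | 4·5 = 20
Q: 1·0+3·0+6·2 = 12 | 4·3 = 12
gcd(1,3,6,4) = 1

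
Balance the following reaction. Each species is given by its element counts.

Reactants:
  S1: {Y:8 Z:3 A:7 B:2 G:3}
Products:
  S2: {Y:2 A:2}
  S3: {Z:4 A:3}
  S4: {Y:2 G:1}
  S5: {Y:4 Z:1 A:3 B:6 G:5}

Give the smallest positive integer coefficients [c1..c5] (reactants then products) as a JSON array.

Y: 3·8 = 24 | 6·2+2·0+4·2+1·4 = 24
Z: 3·3 = 9 | 6·0+2·4+4·0+1·1 = 9
A: 3·7 = 21 | 6·2+2·3+4·0+1·3 = 21
B: 3·2 = 6 | 6·0+2·0+4·0+1·6 = 6
G: 3·3 = 9 | 6·0+2·0+4·1+1·5 = 9
gcd(3,6,2,4,1) = 1

Coefficients: [3, 6, 2, 4, 1]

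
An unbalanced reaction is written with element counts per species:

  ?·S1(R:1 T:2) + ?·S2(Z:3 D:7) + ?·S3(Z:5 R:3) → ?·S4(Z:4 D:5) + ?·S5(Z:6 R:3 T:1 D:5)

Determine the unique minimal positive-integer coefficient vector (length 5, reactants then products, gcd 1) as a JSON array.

Z: 3·0+5·3+5·5 = 40 | 1·4+6·6 = 40
R: 3·1+5·0+5·3 = 18 | 1·0+6·3 = 18
T: 3·2+5·0+5·0 = 6 | 1·0+6·1 = 6
D: 3·0+5·7+5·0 = 35 | 1·5+6·5 = 35
gcd(3,5,5,1,6) = 1

Coefficients: [3, 5, 5, 1, 6]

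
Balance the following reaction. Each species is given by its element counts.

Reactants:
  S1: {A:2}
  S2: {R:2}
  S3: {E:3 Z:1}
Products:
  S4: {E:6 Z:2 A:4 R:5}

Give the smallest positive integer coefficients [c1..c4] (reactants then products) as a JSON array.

E: 4·0+5·0+4·3 = 12 | 2·6 = 12
Z: 4·0+5·0+4·1 = 4 | 2·2 = 4
A: 4·2+5·0+4·0 = 8 | 2·4 = 8
R: 4·0+5·2+4·0 = 10 | 2·5 = 10
gcd(4,5,4,2) = 1

Coefficients: [4, 5, 4, 2]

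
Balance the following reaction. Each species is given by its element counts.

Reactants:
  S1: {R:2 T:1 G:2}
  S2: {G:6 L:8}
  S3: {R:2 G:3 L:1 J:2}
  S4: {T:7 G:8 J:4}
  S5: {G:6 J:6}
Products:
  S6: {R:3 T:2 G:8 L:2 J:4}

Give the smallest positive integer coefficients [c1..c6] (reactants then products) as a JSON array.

Coefficients: [5, 1, 4, 1, 2, 6]

R: 5·2+1·0+4·2+1·0+2·0 = 18 | 6·3 = 18
T: 5·1+1·0+4·0+1·7+2·0 = 12 | 6·2 = 12
G: 5·2+1·6+4·3+1·8+2·6 = 48 | 6·8 = 48
L: 5·0+1·8+4·1+1·0+2·0 = 12 | 6·2 = 12
J: 5·0+1·0+4·2+1·4+2·6 = 24 | 6·4 = 24
gcd(5,1,4,1,2,6) = 1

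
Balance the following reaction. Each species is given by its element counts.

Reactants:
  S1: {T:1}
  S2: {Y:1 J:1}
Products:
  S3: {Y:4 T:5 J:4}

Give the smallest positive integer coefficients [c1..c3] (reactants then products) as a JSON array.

Coefficients: [5, 4, 1]

Y: 5·0+4·1 = 4 | 1·4 = 4
T: 5·1+4·0 = 5 | 1·5 = 5
J: 5·0+4·1 = 4 | 1·4 = 4
gcd(5,4,1) = 1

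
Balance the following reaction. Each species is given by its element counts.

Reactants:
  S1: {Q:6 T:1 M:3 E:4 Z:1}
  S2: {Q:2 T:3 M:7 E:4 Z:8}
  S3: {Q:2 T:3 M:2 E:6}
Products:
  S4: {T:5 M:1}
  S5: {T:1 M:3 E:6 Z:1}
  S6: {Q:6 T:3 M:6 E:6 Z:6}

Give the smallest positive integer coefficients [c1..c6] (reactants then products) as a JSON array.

Coefficients: [2, 4, 5, 2, 4, 5]

Q: 2·6+4·2+5·2 = 30 | 2·0+4·0+5·6 = 30
T: 2·1+4·3+5·3 = 29 | 2·5+4·1+5·3 = 29
M: 2·3+4·7+5·2 = 44 | 2·1+4·3+5·6 = 44
E: 2·4+4·4+5·6 = 54 | 2·0+4·6+5·6 = 54
Z: 2·1+4·8+5·0 = 34 | 2·0+4·1+5·6 = 34
gcd(2,4,5,2,4,5) = 1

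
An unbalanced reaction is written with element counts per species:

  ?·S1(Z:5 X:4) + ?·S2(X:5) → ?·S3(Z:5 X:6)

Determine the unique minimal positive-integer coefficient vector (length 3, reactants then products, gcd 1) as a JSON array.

Z: 5·5+2·0 = 25 | 5·5 = 25
X: 5·4+2·5 = 30 | 5·6 = 30
gcd(5,2,5) = 1

Coefficients: [5, 2, 5]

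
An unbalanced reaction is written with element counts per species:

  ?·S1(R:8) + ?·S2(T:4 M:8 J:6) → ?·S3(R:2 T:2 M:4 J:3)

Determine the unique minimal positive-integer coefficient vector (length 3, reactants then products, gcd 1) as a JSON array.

R: 1·8+2·0 = 8 | 4·2 = 8
T: 1·0+2·4 = 8 | 4·2 = 8
M: 1·0+2·8 = 16 | 4·4 = 16
J: 1·0+2·6 = 12 | 4·3 = 12
gcd(1,2,4) = 1

Coefficients: [1, 2, 4]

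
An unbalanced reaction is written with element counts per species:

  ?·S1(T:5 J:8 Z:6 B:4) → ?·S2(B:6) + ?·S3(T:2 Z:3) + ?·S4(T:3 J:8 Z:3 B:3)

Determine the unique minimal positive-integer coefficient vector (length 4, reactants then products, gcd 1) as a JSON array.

Coefficients: [6, 1, 6, 6]

T: 6·5 = 30 | 1·0+6·2+6·3 = 30
J: 6·8 = 48 | 1·0+6·0+6·8 = 48
Z: 6·6 = 36 | 1·0+6·3+6·3 = 36
B: 6·4 = 24 | 1·6+6·0+6·3 = 24
gcd(6,1,6,6) = 1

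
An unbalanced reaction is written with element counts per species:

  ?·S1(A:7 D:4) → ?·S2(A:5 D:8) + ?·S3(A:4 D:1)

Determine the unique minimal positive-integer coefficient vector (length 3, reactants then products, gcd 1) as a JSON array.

Coefficients: [3, 1, 4]

A: 3·7 = 21 | 1·5+4·4 = 21
D: 3·4 = 12 | 1·8+4·1 = 12
gcd(3,1,4) = 1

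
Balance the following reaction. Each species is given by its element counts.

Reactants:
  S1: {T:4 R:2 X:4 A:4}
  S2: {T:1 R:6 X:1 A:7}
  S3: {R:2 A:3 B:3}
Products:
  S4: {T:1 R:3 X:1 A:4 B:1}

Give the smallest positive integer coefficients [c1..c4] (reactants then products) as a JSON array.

T: 1·4+2·1+2·0 = 6 | 6·1 = 6
R: 1·2+2·6+2·2 = 18 | 6·3 = 18
X: 1·4+2·1+2·0 = 6 | 6·1 = 6
A: 1·4+2·7+2·3 = 24 | 6·4 = 24
B: 1·0+2·0+2·3 = 6 | 6·1 = 6
gcd(1,2,2,6) = 1

Coefficients: [1, 2, 2, 6]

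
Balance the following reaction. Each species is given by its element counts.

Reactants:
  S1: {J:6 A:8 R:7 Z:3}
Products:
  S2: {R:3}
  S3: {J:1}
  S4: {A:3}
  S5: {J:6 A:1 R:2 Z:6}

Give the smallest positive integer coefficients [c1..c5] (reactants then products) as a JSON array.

Coefficients: [2, 4, 6, 5, 1]

J: 2·6 = 12 | 4·0+6·1+5·0+1·6 = 12
A: 2·8 = 16 | 4·0+6·0+5·3+1·1 = 16
R: 2·7 = 14 | 4·3+6·0+5·0+1·2 = 14
Z: 2·3 = 6 | 4·0+6·0+5·0+1·6 = 6
gcd(2,4,6,5,1) = 1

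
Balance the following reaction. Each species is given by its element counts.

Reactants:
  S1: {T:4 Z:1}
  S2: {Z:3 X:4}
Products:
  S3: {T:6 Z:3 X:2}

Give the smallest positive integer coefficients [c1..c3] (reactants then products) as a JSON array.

Coefficients: [3, 1, 2]

T: 3·4+1·0 = 12 | 2·6 = 12
Z: 3·1+1·3 = 6 | 2·3 = 6
X: 3·0+1·4 = 4 | 2·2 = 4
gcd(3,1,2) = 1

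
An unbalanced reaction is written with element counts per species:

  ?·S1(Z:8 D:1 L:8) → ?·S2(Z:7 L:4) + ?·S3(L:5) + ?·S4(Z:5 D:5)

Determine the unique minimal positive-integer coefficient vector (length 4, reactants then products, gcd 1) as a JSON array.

Z: 5·8 = 40 | 5·7+4·0+1·5 = 40
D: 5·1 = 5 | 5·0+4·0+1·5 = 5
L: 5·8 = 40 | 5·4+4·5+1·0 = 40
gcd(5,5,4,1) = 1

Coefficients: [5, 5, 4, 1]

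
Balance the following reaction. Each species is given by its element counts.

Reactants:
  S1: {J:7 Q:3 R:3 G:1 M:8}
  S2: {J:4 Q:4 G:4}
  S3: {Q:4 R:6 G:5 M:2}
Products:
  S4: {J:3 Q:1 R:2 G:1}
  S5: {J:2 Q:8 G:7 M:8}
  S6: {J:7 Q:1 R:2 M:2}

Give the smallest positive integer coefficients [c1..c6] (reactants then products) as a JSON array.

J: 2·7+3·4+1·0 = 26 | 5·3+2·2+1·7 = 26
Q: 2·3+3·4+1·4 = 22 | 5·1+2·8+1·1 = 22
R: 2·3+3·0+1·6 = 12 | 5·2+2·0+1·2 = 12
G: 2·1+3·4+1·5 = 19 | 5·1+2·7+1·0 = 19
M: 2·8+3·0+1·2 = 18 | 5·0+2·8+1·2 = 18
gcd(2,3,1,5,2,1) = 1

Coefficients: [2, 3, 1, 5, 2, 1]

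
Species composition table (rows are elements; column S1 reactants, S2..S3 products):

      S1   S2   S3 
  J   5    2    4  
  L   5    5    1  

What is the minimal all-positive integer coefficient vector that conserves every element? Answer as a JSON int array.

Coefficients: [6, 5, 5]

J: 6·5 = 30 | 5·2+5·4 = 30
L: 6·5 = 30 | 5·5+5·1 = 30
gcd(6,5,5) = 1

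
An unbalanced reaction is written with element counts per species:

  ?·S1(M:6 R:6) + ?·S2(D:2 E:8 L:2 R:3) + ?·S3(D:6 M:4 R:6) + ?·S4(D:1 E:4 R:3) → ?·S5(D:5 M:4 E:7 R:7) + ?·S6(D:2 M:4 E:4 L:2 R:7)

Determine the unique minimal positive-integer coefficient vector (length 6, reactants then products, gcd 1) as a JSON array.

D: 4·0+5·2+3·6+2·1 = 30 | 4·5+5·2 = 30
M: 4·6+5·0+3·4+2·0 = 36 | 4·4+5·4 = 36
E: 4·0+5·8+3·0+2·4 = 48 | 4·7+5·4 = 48
L: 4·0+5·2+3·0+2·0 = 10 | 4·0+5·2 = 10
R: 4·6+5·3+3·6+2·3 = 63 | 4·7+5·7 = 63
gcd(4,5,3,2,4,5) = 1

Coefficients: [4, 5, 3, 2, 4, 5]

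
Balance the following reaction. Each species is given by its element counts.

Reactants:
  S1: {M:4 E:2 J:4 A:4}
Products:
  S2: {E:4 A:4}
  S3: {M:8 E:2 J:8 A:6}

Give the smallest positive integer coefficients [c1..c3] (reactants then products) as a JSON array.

Coefficients: [4, 1, 2]

M: 4·4 = 16 | 1·0+2·8 = 16
E: 4·2 = 8 | 1·4+2·2 = 8
J: 4·4 = 16 | 1·0+2·8 = 16
A: 4·4 = 16 | 1·4+2·6 = 16
gcd(4,1,2) = 1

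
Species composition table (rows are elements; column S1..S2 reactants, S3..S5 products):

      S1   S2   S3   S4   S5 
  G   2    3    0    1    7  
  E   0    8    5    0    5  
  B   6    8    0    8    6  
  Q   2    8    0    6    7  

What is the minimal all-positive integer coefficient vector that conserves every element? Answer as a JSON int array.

Coefficients: [2, 5, 6, 5, 2]

G: 2·2+5·3 = 19 | 6·0+5·1+2·7 = 19
E: 2·0+5·8 = 40 | 6·5+5·0+2·5 = 40
B: 2·6+5·8 = 52 | 6·0+5·8+2·6 = 52
Q: 2·2+5·8 = 44 | 6·0+5·6+2·7 = 44
gcd(2,5,6,5,2) = 1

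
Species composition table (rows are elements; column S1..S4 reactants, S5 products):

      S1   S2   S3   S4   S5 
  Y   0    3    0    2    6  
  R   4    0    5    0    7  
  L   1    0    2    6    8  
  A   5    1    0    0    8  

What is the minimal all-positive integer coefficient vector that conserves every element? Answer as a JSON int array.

Y: 4·0+4·3+1·0+3·2 = 18 | 3·6 = 18
R: 4·4+4·0+1·5+3·0 = 21 | 3·7 = 21
L: 4·1+4·0+1·2+3·6 = 24 | 3·8 = 24
A: 4·5+4·1+1·0+3·0 = 24 | 3·8 = 24
gcd(4,4,1,3,3) = 1

Coefficients: [4, 4, 1, 3, 3]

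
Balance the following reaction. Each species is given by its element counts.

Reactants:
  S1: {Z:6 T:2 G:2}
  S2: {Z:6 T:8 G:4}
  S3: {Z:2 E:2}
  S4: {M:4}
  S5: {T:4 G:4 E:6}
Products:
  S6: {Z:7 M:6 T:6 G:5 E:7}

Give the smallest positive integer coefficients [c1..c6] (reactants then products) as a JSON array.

Coefficients: [2, 1, 5, 6, 3, 4]

Z: 2·6+1·6+5·2+6·0+3·0 = 28 | 4·7 = 28
M: 2·0+1·0+5·0+6·4+3·0 = 24 | 4·6 = 24
T: 2·2+1·8+5·0+6·0+3·4 = 24 | 4·6 = 24
G: 2·2+1·4+5·0+6·0+3·4 = 20 | 4·5 = 20
E: 2·0+1·0+5·2+6·0+3·6 = 28 | 4·7 = 28
gcd(2,1,5,6,3,4) = 1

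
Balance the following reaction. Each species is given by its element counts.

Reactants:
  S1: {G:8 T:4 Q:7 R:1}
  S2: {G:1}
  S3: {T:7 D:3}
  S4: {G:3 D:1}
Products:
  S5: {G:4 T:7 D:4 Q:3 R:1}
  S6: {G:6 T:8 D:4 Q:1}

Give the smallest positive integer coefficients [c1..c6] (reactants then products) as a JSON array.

Coefficients: [1, 5, 5, 5, 1, 4]

G: 1·8+5·1+5·0+5·3 = 28 | 1·4+4·6 = 28
T: 1·4+5·0+5·7+5·0 = 39 | 1·7+4·8 = 39
D: 1·0+5·0+5·3+5·1 = 20 | 1·4+4·4 = 20
Q: 1·7+5·0+5·0+5·0 = 7 | 1·3+4·1 = 7
R: 1·1+5·0+5·0+5·0 = 1 | 1·1+4·0 = 1
gcd(1,5,5,5,1,4) = 1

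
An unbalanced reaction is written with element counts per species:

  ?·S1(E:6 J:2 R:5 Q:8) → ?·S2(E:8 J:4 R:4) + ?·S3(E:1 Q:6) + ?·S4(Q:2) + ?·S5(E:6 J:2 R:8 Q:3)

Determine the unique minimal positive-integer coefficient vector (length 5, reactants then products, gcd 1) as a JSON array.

Coefficients: [4, 1, 4, 1, 2]

E: 4·6 = 24 | 1·8+4·1+1·0+2·6 = 24
J: 4·2 = 8 | 1·4+4·0+1·0+2·2 = 8
R: 4·5 = 20 | 1·4+4·0+1·0+2·8 = 20
Q: 4·8 = 32 | 1·0+4·6+1·2+2·3 = 32
gcd(4,1,4,1,2) = 1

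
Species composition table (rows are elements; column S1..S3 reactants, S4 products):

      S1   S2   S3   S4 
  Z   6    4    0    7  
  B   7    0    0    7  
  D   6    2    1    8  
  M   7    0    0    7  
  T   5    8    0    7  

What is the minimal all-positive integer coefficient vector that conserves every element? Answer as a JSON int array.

Coefficients: [4, 1, 6, 4]

Z: 4·6+1·4+6·0 = 28 | 4·7 = 28
B: 4·7+1·0+6·0 = 28 | 4·7 = 28
D: 4·6+1·2+6·1 = 32 | 4·8 = 32
M: 4·7+1·0+6·0 = 28 | 4·7 = 28
T: 4·5+1·8+6·0 = 28 | 4·7 = 28
gcd(4,1,6,4) = 1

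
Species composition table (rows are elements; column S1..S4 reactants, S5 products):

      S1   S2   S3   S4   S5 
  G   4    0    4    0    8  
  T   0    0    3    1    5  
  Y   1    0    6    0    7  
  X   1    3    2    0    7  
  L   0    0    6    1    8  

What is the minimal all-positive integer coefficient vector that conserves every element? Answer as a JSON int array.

G: 3·4+4·0+3·4+6·0 = 24 | 3·8 = 24
T: 3·0+4·0+3·3+6·1 = 15 | 3·5 = 15
Y: 3·1+4·0+3·6+6·0 = 21 | 3·7 = 21
X: 3·1+4·3+3·2+6·0 = 21 | 3·7 = 21
L: 3·0+4·0+3·6+6·1 = 24 | 3·8 = 24
gcd(3,4,3,6,3) = 1

Coefficients: [3, 4, 3, 6, 3]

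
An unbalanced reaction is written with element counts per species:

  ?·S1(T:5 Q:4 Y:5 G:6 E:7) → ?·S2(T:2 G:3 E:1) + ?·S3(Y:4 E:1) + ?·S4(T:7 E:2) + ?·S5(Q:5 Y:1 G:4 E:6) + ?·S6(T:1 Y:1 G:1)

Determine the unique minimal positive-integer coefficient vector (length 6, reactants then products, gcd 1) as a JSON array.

Coefficients: [5, 3, 4, 2, 4, 5]

T: 5·5 = 25 | 3·2+4·0+2·7+4·0+5·1 = 25
Q: 5·4 = 20 | 3·0+4·0+2·0+4·5+5·0 = 20
Y: 5·5 = 25 | 3·0+4·4+2·0+4·1+5·1 = 25
G: 5·6 = 30 | 3·3+4·0+2·0+4·4+5·1 = 30
E: 5·7 = 35 | 3·1+4·1+2·2+4·6+5·0 = 35
gcd(5,3,4,2,4,5) = 1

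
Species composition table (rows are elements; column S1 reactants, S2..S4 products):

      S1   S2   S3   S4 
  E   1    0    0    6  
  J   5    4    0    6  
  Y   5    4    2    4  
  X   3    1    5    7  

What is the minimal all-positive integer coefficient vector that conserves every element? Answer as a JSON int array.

Coefficients: [6, 6, 1, 1]

E: 6·1 = 6 | 6·0+1·0+1·6 = 6
J: 6·5 = 30 | 6·4+1·0+1·6 = 30
Y: 6·5 = 30 | 6·4+1·2+1·4 = 30
X: 6·3 = 18 | 6·1+1·5+1·7 = 18
gcd(6,6,1,1) = 1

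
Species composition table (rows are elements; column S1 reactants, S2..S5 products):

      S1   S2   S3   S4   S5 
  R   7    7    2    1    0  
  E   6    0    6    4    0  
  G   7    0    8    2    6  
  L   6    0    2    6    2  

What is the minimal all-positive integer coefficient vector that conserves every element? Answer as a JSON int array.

R: 4·7 = 28 | 3·7+2·2+3·1+1·0 = 28
E: 4·6 = 24 | 3·0+2·6+3·4+1·0 = 24
G: 4·7 = 28 | 3·0+2·8+3·2+1·6 = 28
L: 4·6 = 24 | 3·0+2·2+3·6+1·2 = 24
gcd(4,3,2,3,1) = 1

Coefficients: [4, 3, 2, 3, 1]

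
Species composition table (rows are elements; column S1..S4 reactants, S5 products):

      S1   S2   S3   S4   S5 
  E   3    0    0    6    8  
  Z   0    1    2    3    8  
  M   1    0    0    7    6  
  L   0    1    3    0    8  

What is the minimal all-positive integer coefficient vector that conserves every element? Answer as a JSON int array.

Coefficients: [4, 6, 6, 2, 3]

E: 4·3+6·0+6·0+2·6 = 24 | 3·8 = 24
Z: 4·0+6·1+6·2+2·3 = 24 | 3·8 = 24
M: 4·1+6·0+6·0+2·7 = 18 | 3·6 = 18
L: 4·0+6·1+6·3+2·0 = 24 | 3·8 = 24
gcd(4,6,6,2,3) = 1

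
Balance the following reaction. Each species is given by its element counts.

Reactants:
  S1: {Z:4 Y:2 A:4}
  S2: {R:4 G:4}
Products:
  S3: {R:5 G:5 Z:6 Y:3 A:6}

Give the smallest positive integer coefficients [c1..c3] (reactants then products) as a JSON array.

Coefficients: [6, 5, 4]

R: 6·0+5·4 = 20 | 4·5 = 20
G: 6·0+5·4 = 20 | 4·5 = 20
Z: 6·4+5·0 = 24 | 4·6 = 24
Y: 6·2+5·0 = 12 | 4·3 = 12
A: 6·4+5·0 = 24 | 4·6 = 24
gcd(6,5,4) = 1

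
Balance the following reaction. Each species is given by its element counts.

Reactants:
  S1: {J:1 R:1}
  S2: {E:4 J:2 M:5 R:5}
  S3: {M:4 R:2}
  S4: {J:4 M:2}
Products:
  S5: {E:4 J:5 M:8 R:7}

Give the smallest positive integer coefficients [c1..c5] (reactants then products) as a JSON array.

E: 2·0+2·4+1·0+1·0 = 8 | 2·4 = 8
J: 2·1+2·2+1·0+1·4 = 10 | 2·5 = 10
M: 2·0+2·5+1·4+1·2 = 16 | 2·8 = 16
R: 2·1+2·5+1·2+1·0 = 14 | 2·7 = 14
gcd(2,2,1,1,2) = 1

Coefficients: [2, 2, 1, 1, 2]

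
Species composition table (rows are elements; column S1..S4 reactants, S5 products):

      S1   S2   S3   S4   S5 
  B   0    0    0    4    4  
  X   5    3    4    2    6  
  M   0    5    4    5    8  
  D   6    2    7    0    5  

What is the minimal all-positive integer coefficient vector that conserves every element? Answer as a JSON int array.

Coefficients: [1, 1, 1, 3, 3]

B: 1·0+1·0+1·0+3·4 = 12 | 3·4 = 12
X: 1·5+1·3+1·4+3·2 = 18 | 3·6 = 18
M: 1·0+1·5+1·4+3·5 = 24 | 3·8 = 24
D: 1·6+1·2+1·7+3·0 = 15 | 3·5 = 15
gcd(1,1,1,3,3) = 1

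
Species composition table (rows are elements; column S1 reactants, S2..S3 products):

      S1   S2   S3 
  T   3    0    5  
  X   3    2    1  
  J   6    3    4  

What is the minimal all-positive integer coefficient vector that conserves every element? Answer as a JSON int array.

Coefficients: [5, 6, 3]

T: 5·3 = 15 | 6·0+3·5 = 15
X: 5·3 = 15 | 6·2+3·1 = 15
J: 5·6 = 30 | 6·3+3·4 = 30
gcd(5,6,3) = 1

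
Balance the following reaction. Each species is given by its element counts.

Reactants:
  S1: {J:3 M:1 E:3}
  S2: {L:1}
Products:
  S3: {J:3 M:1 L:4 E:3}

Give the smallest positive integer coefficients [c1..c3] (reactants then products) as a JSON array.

J: 1·3+4·0 = 3 | 1·3 = 3
M: 1·1+4·0 = 1 | 1·1 = 1
L: 1·0+4·1 = 4 | 1·4 = 4
E: 1·3+4·0 = 3 | 1·3 = 3
gcd(1,4,1) = 1

Coefficients: [1, 4, 1]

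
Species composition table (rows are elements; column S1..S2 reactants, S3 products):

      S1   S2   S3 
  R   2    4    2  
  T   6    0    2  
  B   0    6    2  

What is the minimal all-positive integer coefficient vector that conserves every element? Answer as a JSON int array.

Coefficients: [1, 1, 3]

R: 1·2+1·4 = 6 | 3·2 = 6
T: 1·6+1·0 = 6 | 3·2 = 6
B: 1·0+1·6 = 6 | 3·2 = 6
gcd(1,1,3) = 1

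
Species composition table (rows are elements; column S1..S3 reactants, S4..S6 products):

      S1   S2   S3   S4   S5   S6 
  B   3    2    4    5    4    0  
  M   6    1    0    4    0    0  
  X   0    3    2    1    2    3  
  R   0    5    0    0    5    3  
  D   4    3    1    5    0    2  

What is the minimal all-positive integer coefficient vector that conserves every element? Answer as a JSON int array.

Coefficients: [1, 6, 3, 3, 3, 5]

B: 1·3+6·2+3·4 = 27 | 3·5+3·4+5·0 = 27
M: 1·6+6·1+3·0 = 12 | 3·4+3·0+5·0 = 12
X: 1·0+6·3+3·2 = 24 | 3·1+3·2+5·3 = 24
R: 1·0+6·5+3·0 = 30 | 3·0+3·5+5·3 = 30
D: 1·4+6·3+3·1 = 25 | 3·5+3·0+5·2 = 25
gcd(1,6,3,3,3,5) = 1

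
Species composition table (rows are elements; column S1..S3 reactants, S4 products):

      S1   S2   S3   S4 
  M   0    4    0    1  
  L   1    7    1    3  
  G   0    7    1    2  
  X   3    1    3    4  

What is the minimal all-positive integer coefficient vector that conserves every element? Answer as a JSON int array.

Coefficients: [4, 1, 1, 4]

M: 4·0+1·4+1·0 = 4 | 4·1 = 4
L: 4·1+1·7+1·1 = 12 | 4·3 = 12
G: 4·0+1·7+1·1 = 8 | 4·2 = 8
X: 4·3+1·1+1·3 = 16 | 4·4 = 16
gcd(4,1,1,4) = 1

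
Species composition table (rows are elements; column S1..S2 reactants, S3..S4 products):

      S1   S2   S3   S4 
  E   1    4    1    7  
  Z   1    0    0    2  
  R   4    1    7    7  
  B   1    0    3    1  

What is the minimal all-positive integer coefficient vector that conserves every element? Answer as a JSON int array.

E: 6·1+4·4 = 22 | 1·1+3·7 = 22
Z: 6·1+4·0 = 6 | 1·0+3·2 = 6
R: 6·4+4·1 = 28 | 1·7+3·7 = 28
B: 6·1+4·0 = 6 | 1·3+3·1 = 6
gcd(6,4,1,3) = 1

Coefficients: [6, 4, 1, 3]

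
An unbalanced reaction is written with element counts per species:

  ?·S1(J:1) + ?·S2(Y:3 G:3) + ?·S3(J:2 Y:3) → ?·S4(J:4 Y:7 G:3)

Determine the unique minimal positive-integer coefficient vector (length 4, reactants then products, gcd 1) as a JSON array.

J: 4·1+3·0+4·2 = 12 | 3·4 = 12
Y: 4·0+3·3+4·3 = 21 | 3·7 = 21
G: 4·0+3·3+4·0 = 9 | 3·3 = 9
gcd(4,3,4,3) = 1

Coefficients: [4, 3, 4, 3]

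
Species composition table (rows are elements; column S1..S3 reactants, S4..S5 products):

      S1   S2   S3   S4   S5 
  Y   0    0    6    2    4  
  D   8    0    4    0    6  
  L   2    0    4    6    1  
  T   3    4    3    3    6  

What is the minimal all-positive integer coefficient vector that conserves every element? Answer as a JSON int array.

Coefficients: [2, 6, 5, 3, 6]

Y: 2·0+6·0+5·6 = 30 | 3·2+6·4 = 30
D: 2·8+6·0+5·4 = 36 | 3·0+6·6 = 36
L: 2·2+6·0+5·4 = 24 | 3·6+6·1 = 24
T: 2·3+6·4+5·3 = 45 | 3·3+6·6 = 45
gcd(2,6,5,3,6) = 1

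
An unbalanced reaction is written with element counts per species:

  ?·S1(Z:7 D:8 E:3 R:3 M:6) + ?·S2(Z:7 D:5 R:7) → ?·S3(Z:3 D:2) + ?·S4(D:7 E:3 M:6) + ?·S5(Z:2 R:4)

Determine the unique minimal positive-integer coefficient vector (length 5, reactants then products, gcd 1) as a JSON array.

Coefficients: [2, 2, 6, 2, 5]

Z: 2·7+2·7 = 28 | 6·3+2·0+5·2 = 28
D: 2·8+2·5 = 26 | 6·2+2·7+5·0 = 26
E: 2·3+2·0 = 6 | 6·0+2·3+5·0 = 6
R: 2·3+2·7 = 20 | 6·0+2·0+5·4 = 20
M: 2·6+2·0 = 12 | 6·0+2·6+5·0 = 12
gcd(2,2,6,2,5) = 1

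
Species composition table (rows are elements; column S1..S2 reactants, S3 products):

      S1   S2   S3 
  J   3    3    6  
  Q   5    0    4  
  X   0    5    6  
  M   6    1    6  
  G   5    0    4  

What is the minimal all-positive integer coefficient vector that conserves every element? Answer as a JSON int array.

Coefficients: [4, 6, 5]

J: 4·3+6·3 = 30 | 5·6 = 30
Q: 4·5+6·0 = 20 | 5·4 = 20
X: 4·0+6·5 = 30 | 5·6 = 30
M: 4·6+6·1 = 30 | 5·6 = 30
G: 4·5+6·0 = 20 | 5·4 = 20
gcd(4,6,5) = 1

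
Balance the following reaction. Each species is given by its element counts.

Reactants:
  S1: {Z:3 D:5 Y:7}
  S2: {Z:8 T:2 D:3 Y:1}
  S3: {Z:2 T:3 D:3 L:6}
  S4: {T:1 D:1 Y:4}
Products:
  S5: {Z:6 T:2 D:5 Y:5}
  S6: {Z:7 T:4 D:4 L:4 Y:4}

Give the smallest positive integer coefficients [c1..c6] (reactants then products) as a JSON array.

Z: 1·3+4·8+2·2+4·0 = 39 | 3·6+3·7 = 39
T: 1·0+4·2+2·3+4·1 = 18 | 3·2+3·4 = 18
D: 1·5+4·3+2·3+4·1 = 27 | 3·5+3·4 = 27
L: 1·0+4·0+2·6+4·0 = 12 | 3·0+3·4 = 12
Y: 1·7+4·1+2·0+4·4 = 27 | 3·5+3·4 = 27
gcd(1,4,2,4,3,3) = 1

Coefficients: [1, 4, 2, 4, 3, 3]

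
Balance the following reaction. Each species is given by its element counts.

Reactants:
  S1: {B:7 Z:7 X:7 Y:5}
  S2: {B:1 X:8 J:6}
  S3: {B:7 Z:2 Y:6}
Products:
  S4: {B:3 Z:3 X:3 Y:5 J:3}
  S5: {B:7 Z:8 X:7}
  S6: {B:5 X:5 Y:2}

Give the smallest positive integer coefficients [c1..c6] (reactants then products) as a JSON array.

Coefficients: [4, 3, 3, 6, 2, 4]

B: 4·7+3·1+3·7 = 52 | 6·3+2·7+4·5 = 52
Z: 4·7+3·0+3·2 = 34 | 6·3+2·8+4·0 = 34
X: 4·7+3·8+3·0 = 52 | 6·3+2·7+4·5 = 52
Y: 4·5+3·0+3·6 = 38 | 6·5+2·0+4·2 = 38
J: 4·0+3·6+3·0 = 18 | 6·3+2·0+4·0 = 18
gcd(4,3,3,6,2,4) = 1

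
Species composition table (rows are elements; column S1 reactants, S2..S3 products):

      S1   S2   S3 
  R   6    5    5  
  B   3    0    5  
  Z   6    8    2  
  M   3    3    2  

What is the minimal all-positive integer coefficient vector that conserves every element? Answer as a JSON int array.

R: 5·6 = 30 | 3·5+3·5 = 30
B: 5·3 = 15 | 3·0+3·5 = 15
Z: 5·6 = 30 | 3·8+3·2 = 30
M: 5·3 = 15 | 3·3+3·2 = 15
gcd(5,3,3) = 1

Coefficients: [5, 3, 3]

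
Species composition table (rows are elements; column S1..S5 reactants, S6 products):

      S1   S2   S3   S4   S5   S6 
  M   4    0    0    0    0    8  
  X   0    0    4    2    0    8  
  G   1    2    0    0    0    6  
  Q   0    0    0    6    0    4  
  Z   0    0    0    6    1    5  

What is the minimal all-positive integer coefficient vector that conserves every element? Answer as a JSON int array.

M: 6·4+6·0+5·0+2·0+3·0 = 24 | 3·8 = 24
X: 6·0+6·0+5·4+2·2+3·0 = 24 | 3·8 = 24
G: 6·1+6·2+5·0+2·0+3·0 = 18 | 3·6 = 18
Q: 6·0+6·0+5·0+2·6+3·0 = 12 | 3·4 = 12
Z: 6·0+6·0+5·0+2·6+3·1 = 15 | 3·5 = 15
gcd(6,6,5,2,3,3) = 1

Coefficients: [6, 6, 5, 2, 3, 3]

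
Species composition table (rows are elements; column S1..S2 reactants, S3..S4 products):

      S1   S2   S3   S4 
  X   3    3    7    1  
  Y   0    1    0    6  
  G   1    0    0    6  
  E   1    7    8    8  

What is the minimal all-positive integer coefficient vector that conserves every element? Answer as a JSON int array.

Coefficients: [6, 6, 5, 1]

X: 6·3+6·3 = 36 | 5·7+1·1 = 36
Y: 6·0+6·1 = 6 | 5·0+1·6 = 6
G: 6·1+6·0 = 6 | 5·0+1·6 = 6
E: 6·1+6·7 = 48 | 5·8+1·8 = 48
gcd(6,6,5,1) = 1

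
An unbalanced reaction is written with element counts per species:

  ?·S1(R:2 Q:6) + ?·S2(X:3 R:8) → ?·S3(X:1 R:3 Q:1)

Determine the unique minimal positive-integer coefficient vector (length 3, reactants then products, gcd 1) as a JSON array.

Coefficients: [1, 2, 6]

X: 1·0+2·3 = 6 | 6·1 = 6
R: 1·2+2·8 = 18 | 6·3 = 18
Q: 1·6+2·0 = 6 | 6·1 = 6
gcd(1,2,6) = 1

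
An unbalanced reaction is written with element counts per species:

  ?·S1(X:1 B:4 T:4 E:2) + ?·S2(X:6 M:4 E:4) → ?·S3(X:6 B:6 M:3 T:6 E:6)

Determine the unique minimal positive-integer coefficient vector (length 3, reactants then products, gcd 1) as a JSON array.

Coefficients: [6, 3, 4]

X: 6·1+3·6 = 24 | 4·6 = 24
B: 6·4+3·0 = 24 | 4·6 = 24
M: 6·0+3·4 = 12 | 4·3 = 12
T: 6·4+3·0 = 24 | 4·6 = 24
E: 6·2+3·4 = 24 | 4·6 = 24
gcd(6,3,4) = 1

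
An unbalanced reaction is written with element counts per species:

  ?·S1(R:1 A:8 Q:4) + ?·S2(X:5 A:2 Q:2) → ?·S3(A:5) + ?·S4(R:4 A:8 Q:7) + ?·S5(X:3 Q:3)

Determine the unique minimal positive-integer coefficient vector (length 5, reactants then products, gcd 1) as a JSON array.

Coefficients: [4, 3, 6, 1, 5]

X: 4·0+3·5 = 15 | 6·0+1·0+5·3 = 15
R: 4·1+3·0 = 4 | 6·0+1·4+5·0 = 4
A: 4·8+3·2 = 38 | 6·5+1·8+5·0 = 38
Q: 4·4+3·2 = 22 | 6·0+1·7+5·3 = 22
gcd(4,3,6,1,5) = 1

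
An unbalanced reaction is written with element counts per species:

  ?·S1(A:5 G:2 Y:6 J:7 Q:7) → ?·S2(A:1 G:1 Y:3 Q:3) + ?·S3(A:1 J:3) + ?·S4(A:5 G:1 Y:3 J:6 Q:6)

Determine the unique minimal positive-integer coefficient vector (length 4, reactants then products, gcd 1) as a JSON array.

A: 3·5 = 15 | 5·1+5·1+1·5 = 15
G: 3·2 = 6 | 5·1+5·0+1·1 = 6
Y: 3·6 = 18 | 5·3+5·0+1·3 = 18
J: 3·7 = 21 | 5·0+5·3+1·6 = 21
Q: 3·7 = 21 | 5·3+5·0+1·6 = 21
gcd(3,5,5,1) = 1

Coefficients: [3, 5, 5, 1]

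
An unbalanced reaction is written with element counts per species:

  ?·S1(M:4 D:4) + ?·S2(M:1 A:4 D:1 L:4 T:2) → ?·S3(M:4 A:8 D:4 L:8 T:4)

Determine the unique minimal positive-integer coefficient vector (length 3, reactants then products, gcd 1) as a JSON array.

Coefficients: [1, 4, 2]

M: 1·4+4·1 = 8 | 2·4 = 8
A: 1·0+4·4 = 16 | 2·8 = 16
D: 1·4+4·1 = 8 | 2·4 = 8
L: 1·0+4·4 = 16 | 2·8 = 16
T: 1·0+4·2 = 8 | 2·4 = 8
gcd(1,4,2) = 1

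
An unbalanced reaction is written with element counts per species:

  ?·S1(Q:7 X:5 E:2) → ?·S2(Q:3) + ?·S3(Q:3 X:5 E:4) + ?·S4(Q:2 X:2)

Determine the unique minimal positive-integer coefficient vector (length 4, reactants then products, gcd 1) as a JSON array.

Coefficients: [4, 4, 2, 5]

Q: 4·7 = 28 | 4·3+2·3+5·2 = 28
X: 4·5 = 20 | 4·0+2·5+5·2 = 20
E: 4·2 = 8 | 4·0+2·4+5·0 = 8
gcd(4,4,2,5) = 1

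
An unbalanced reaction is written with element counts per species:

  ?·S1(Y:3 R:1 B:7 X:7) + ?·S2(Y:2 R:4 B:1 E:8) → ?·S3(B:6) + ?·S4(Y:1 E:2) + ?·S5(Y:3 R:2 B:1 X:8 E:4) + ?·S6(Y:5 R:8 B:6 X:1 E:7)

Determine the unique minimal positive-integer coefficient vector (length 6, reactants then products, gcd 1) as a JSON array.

Coefficients: [6, 5, 5, 3, 5, 2]

Y: 6·3+5·2 = 28 | 5·0+3·1+5·3+2·5 = 28
R: 6·1+5·4 = 26 | 5·0+3·0+5·2+2·8 = 26
B: 6·7+5·1 = 47 | 5·6+3·0+5·1+2·6 = 47
X: 6·7+5·0 = 42 | 5·0+3·0+5·8+2·1 = 42
E: 6·0+5·8 = 40 | 5·0+3·2+5·4+2·7 = 40
gcd(6,5,5,3,5,2) = 1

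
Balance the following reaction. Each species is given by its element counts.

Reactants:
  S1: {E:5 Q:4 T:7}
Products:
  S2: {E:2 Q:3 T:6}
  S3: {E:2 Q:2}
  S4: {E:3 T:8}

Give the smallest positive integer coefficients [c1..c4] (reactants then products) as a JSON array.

E: 4·5 = 20 | 2·2+5·2+2·3 = 20
Q: 4·4 = 16 | 2·3+5·2+2·0 = 16
T: 4·7 = 28 | 2·6+5·0+2·8 = 28
gcd(4,2,5,2) = 1

Coefficients: [4, 2, 5, 2]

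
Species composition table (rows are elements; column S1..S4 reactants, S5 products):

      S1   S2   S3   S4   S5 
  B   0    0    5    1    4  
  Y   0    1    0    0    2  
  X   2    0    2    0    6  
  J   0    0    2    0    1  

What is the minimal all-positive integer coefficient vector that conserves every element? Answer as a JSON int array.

B: 5·0+4·0+1·5+3·1 = 8 | 2·4 = 8
Y: 5·0+4·1+1·0+3·0 = 4 | 2·2 = 4
X: 5·2+4·0+1·2+3·0 = 12 | 2·6 = 12
J: 5·0+4·0+1·2+3·0 = 2 | 2·1 = 2
gcd(5,4,1,3,2) = 1

Coefficients: [5, 4, 1, 3, 2]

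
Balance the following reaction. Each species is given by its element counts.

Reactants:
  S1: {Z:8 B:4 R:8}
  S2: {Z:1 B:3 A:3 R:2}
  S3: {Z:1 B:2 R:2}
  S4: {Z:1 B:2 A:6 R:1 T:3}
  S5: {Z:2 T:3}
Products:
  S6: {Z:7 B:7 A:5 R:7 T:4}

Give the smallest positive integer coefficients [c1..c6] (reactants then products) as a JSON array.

Coefficients: [1, 3, 3, 1, 3, 3]

Z: 1·8+3·1+3·1+1·1+3·2 = 21 | 3·7 = 21
B: 1·4+3·3+3·2+1·2+3·0 = 21 | 3·7 = 21
A: 1·0+3·3+3·0+1·6+3·0 = 15 | 3·5 = 15
R: 1·8+3·2+3·2+1·1+3·0 = 21 | 3·7 = 21
T: 1·0+3·0+3·0+1·3+3·3 = 12 | 3·4 = 12
gcd(1,3,3,1,3,3) = 1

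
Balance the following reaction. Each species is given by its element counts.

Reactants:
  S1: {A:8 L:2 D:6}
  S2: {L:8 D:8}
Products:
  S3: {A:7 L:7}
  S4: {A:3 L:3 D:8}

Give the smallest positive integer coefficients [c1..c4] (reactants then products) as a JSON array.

A: 4·8+3·0 = 32 | 2·7+6·3 = 32
L: 4·2+3·8 = 32 | 2·7+6·3 = 32
D: 4·6+3·8 = 48 | 2·0+6·8 = 48
gcd(4,3,2,6) = 1

Coefficients: [4, 3, 2, 6]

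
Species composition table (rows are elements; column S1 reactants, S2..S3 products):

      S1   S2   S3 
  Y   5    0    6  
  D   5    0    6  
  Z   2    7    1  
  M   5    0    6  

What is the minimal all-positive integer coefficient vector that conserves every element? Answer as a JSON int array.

Coefficients: [6, 1, 5]

Y: 6·5 = 30 | 1·0+5·6 = 30
D: 6·5 = 30 | 1·0+5·6 = 30
Z: 6·2 = 12 | 1·7+5·1 = 12
M: 6·5 = 30 | 1·0+5·6 = 30
gcd(6,1,5) = 1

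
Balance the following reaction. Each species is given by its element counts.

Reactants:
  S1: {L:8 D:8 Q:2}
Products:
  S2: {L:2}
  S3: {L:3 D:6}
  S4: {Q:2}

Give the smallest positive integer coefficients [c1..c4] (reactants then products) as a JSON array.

Coefficients: [3, 6, 4, 3]

L: 3·8 = 24 | 6·2+4·3+3·0 = 24
D: 3·8 = 24 | 6·0+4·6+3·0 = 24
Q: 3·2 = 6 | 6·0+4·0+3·2 = 6
gcd(3,6,4,3) = 1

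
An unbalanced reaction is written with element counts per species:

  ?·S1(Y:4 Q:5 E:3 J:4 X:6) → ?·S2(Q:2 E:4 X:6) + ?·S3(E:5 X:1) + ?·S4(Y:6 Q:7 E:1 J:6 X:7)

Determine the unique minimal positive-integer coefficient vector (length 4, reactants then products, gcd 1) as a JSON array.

Y: 6·4 = 24 | 1·0+2·0+4·6 = 24
Q: 6·5 = 30 | 1·2+2·0+4·7 = 30
E: 6·3 = 18 | 1·4+2·5+4·1 = 18
J: 6·4 = 24 | 1·0+2·0+4·6 = 24
X: 6·6 = 36 | 1·6+2·1+4·7 = 36
gcd(6,1,2,4) = 1

Coefficients: [6, 1, 2, 4]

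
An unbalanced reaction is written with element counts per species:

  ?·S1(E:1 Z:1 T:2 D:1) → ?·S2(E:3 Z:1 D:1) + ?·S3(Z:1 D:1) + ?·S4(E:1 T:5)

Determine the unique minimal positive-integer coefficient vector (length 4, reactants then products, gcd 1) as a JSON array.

Coefficients: [5, 1, 4, 2]

E: 5·1 = 5 | 1·3+4·0+2·1 = 5
Z: 5·1 = 5 | 1·1+4·1+2·0 = 5
T: 5·2 = 10 | 1·0+4·0+2·5 = 10
D: 5·1 = 5 | 1·1+4·1+2·0 = 5
gcd(5,1,4,2) = 1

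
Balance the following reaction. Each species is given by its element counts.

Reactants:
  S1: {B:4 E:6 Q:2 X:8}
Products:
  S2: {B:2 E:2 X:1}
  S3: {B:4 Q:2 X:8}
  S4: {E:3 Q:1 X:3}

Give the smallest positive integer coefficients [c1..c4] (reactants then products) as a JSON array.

B: 5·4 = 20 | 6·2+2·4+6·0 = 20
E: 5·6 = 30 | 6·2+2·0+6·3 = 30
Q: 5·2 = 10 | 6·0+2·2+6·1 = 10
X: 5·8 = 40 | 6·1+2·8+6·3 = 40
gcd(5,6,2,6) = 1

Coefficients: [5, 6, 2, 6]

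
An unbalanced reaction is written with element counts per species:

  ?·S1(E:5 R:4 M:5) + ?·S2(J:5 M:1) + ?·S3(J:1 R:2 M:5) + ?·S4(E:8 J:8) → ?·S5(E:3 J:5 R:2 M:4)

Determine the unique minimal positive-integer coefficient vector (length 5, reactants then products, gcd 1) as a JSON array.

Coefficients: [2, 4, 2, 1, 6]

E: 2·5+4·0+2·0+1·8 = 18 | 6·3 = 18
J: 2·0+4·5+2·1+1·8 = 30 | 6·5 = 30
R: 2·4+4·0+2·2+1·0 = 12 | 6·2 = 12
M: 2·5+4·1+2·5+1·0 = 24 | 6·4 = 24
gcd(2,4,2,1,6) = 1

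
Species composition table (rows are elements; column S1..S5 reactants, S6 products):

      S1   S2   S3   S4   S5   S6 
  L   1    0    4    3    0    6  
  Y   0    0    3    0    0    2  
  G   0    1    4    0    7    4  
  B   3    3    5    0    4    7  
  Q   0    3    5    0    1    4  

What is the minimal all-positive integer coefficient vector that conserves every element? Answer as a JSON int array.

L: 5·1+1·0+4·4+5·3+1·0 = 36 | 6·6 = 36
Y: 5·0+1·0+4·3+5·0+1·0 = 12 | 6·2 = 12
G: 5·0+1·1+4·4+5·0+1·7 = 24 | 6·4 = 24
B: 5·3+1·3+4·5+5·0+1·4 = 42 | 6·7 = 42
Q: 5·0+1·3+4·5+5·0+1·1 = 24 | 6·4 = 24
gcd(5,1,4,5,1,6) = 1

Coefficients: [5, 1, 4, 5, 1, 6]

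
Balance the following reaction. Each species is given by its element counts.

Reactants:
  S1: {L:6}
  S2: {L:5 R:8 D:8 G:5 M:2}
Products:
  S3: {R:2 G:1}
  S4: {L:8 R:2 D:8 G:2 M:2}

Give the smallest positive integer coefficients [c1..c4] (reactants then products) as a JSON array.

Coefficients: [1, 2, 6, 2]

L: 1·6+2·5 = 16 | 6·0+2·8 = 16
R: 1·0+2·8 = 16 | 6·2+2·2 = 16
D: 1·0+2·8 = 16 | 6·0+2·8 = 16
G: 1·0+2·5 = 10 | 6·1+2·2 = 10
M: 1·0+2·2 = 4 | 6·0+2·2 = 4
gcd(1,2,6,2) = 1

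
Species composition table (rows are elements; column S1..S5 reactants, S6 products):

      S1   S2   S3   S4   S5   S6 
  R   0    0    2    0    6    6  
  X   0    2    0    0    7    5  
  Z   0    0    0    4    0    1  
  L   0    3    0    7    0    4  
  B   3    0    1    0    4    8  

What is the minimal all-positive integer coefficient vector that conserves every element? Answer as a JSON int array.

R: 6·0+3·0+6·2+1·0+2·6 = 24 | 4·6 = 24
X: 6·0+3·2+6·0+1·0+2·7 = 20 | 4·5 = 20
Z: 6·0+3·0+6·0+1·4+2·0 = 4 | 4·1 = 4
L: 6·0+3·3+6·0+1·7+2·0 = 16 | 4·4 = 16
B: 6·3+3·0+6·1+1·0+2·4 = 32 | 4·8 = 32
gcd(6,3,6,1,2,4) = 1

Coefficients: [6, 3, 6, 1, 2, 4]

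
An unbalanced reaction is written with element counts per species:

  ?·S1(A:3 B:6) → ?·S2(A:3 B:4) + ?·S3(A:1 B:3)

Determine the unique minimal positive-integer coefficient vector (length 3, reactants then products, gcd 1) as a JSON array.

A: 5·3 = 15 | 3·3+6·1 = 15
B: 5·6 = 30 | 3·4+6·3 = 30
gcd(5,3,6) = 1

Coefficients: [5, 3, 6]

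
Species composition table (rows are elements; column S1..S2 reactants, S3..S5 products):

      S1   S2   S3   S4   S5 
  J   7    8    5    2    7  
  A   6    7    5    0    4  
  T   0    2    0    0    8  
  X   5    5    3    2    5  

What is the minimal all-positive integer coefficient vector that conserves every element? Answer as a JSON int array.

J: 1·7+4·8 = 39 | 6·5+1·2+1·7 = 39
A: 1·6+4·7 = 34 | 6·5+1·0+1·4 = 34
T: 1·0+4·2 = 8 | 6·0+1·0+1·8 = 8
X: 1·5+4·5 = 25 | 6·3+1·2+1·5 = 25
gcd(1,4,6,1,1) = 1

Coefficients: [1, 4, 6, 1, 1]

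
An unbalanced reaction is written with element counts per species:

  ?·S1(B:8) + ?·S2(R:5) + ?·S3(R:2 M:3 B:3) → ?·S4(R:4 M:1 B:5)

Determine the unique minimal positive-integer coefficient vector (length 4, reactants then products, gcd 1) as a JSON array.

Coefficients: [3, 4, 2, 6]

R: 3·0+4·5+2·2 = 24 | 6·4 = 24
M: 3·0+4·0+2·3 = 6 | 6·1 = 6
B: 3·8+4·0+2·3 = 30 | 6·5 = 30
gcd(3,4,2,6) = 1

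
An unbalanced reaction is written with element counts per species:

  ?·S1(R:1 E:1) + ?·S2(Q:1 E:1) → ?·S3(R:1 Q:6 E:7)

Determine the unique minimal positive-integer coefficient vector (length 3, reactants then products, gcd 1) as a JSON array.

Coefficients: [1, 6, 1]

R: 1·1+6·0 = 1 | 1·1 = 1
Q: 1·0+6·1 = 6 | 1·6 = 6
E: 1·1+6·1 = 7 | 1·7 = 7
gcd(1,6,1) = 1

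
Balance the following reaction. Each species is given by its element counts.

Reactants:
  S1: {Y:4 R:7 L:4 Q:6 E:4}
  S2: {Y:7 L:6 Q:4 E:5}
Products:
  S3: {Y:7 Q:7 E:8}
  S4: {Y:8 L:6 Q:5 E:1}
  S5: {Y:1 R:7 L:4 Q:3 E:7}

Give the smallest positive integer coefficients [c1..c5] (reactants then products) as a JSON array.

Coefficients: [4, 5, 1, 5, 4]

Y: 4·4+5·7 = 51 | 1·7+5·8+4·1 = 51
R: 4·7+5·0 = 28 | 1·0+5·0+4·7 = 28
L: 4·4+5·6 = 46 | 1·0+5·6+4·4 = 46
Q: 4·6+5·4 = 44 | 1·7+5·5+4·3 = 44
E: 4·4+5·5 = 41 | 1·8+5·1+4·7 = 41
gcd(4,5,1,5,4) = 1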